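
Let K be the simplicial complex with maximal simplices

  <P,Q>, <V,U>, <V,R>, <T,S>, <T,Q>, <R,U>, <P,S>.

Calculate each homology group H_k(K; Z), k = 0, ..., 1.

We work with the vertex ordering P < Q < R < S < T < U < V. The simplices of K, each written with vertices in increasing order, are:

  0-simplices (7): P, Q, R, S, T, U, V
  1-simplices (7): PQ, PS, QT, RU, RV, ST, UV

Hence C_0 ≅ Z^7, C_1 ≅ Z^7.

The boundary map ∂_1: C_1 → C_0 sends each edge [p,q] (with p < q) to q − p. For instance
  ∂PQ = Q − P.
This gives a 7×7 integer matrix of rank 5; reducing to Smith normal form yields diagonal entries (1,1,1,1,1).

Now H_k = ker ∂_k / im ∂_{k+1}, so:

  H_0: rank C_0 − rank ∂_1 = 7 − 5 = 2, and the invariant factors of ∂_1 are all 1, so H_0 = Z^2.
  H_1: rank ker ∂_1 − rank ∂_2 = (7 − 5) − 0 = 2, and there is no ∂_2, so H_1 = Z^2.

As a check, the Euler characteristic is 7 − 7 = 0, which agrees with 2 − 2 = 0.

H_0 = Z^2,  H_1 = Z^2.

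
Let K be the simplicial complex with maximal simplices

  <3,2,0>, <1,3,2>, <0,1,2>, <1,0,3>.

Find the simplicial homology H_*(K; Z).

Fix the vertex order 0 < 1 < 2 < 3 and write every simplex with vertices in increasing order. Then dim K = 2 and the simplices of K are:

  0-simplices (4): [0], [1], [2], [3]
  1-simplices (6): [0,1], [0,2], [0,3], [1,2], [1,3], [2,3]
  2-simplices (4): [0,1,2], [0,1,3], [0,2,3], [1,2,3]

Hence C_0 ≅ Z^4, C_1 ≅ Z^6, C_2 ≅ Z^4.

∂_1: C_1 → C_0 is given by ∂[p,q] = [q] − [p]. For instance
  ∂[0,3] = [3] − [0].
The 4×6 boundary matrix has rank 3 and Smith normal form diag(1,1,1).

∂_2: C_2 → C_1 maps a triangle to the signed sum of its edges. For instance
  ∂[1,2,3] = [2,3] − [1,3] + [1,2],
  ∂[0,1,2] = [1,2] − [0,2] + [0,1].
This gives a 6×4 integer matrix of rank 3; reducing to Smith normal form yields diagonal entries (1,1,1).

Computing H_k = (kernel of ∂_k) / (image of ∂_{k+1}):

  H_0: rank C_0 − rank ∂_1 = 4 − 3 = 1, and the invariant factors of ∂_1 are all 1, so H_0 ≅ Z.
  H_1: rank ker ∂_1 − rank ∂_2 = (6 − 3) − 3 = 0, and the invariant factors of ∂_2 are all 1, so H_1 ≅ 0.
  H_2: rank ker ∂_2 − rank ∂_3 = (4 − 3) − 0 = 1, and there is no ∂_3, so H_2 ≅ Z.

(K is a triangulation of the 2-sphere S^2.)

H_0 = Z,  H_1 = 0,  H_2 = Z.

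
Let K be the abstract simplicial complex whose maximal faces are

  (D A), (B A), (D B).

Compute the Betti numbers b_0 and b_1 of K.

b_0 = 1, b_1 = 1.

Order the vertices as A < B < D. Listing each simplex with vertices in this order, K has dimension 1 with simplices:

  0-simplices (3): A, B, D
  1-simplices (3): AB, AD, BD

giving chain groups C_0 ≅ Z^3, C_1 ≅ Z^3.

∂_1: C_1 → C_0 maps an edge to its endpoints' difference, ∂[p,q] = q − p. For instance
  ∂BD = D − B.
The 3×3 boundary matrix has rank 2 and Smith normal form diag(1,1).

Now H_k = ker ∂_k / im ∂_{k+1}, so:

  H_0: rank C_0 − rank ∂_1 = 3 − 2 = 1, and the invariant factors of ∂_1 are all 1, so H_0 = Z.
  H_1: rank ker ∂_1 − rank ∂_2 = (3 − 2) − 0 = 1, and there is no ∂_2, so H_1 = Z.

(K is a triangulation of the circle S^1.)

Hence the Betti numbers are b_0 = 1, b_1 = 1.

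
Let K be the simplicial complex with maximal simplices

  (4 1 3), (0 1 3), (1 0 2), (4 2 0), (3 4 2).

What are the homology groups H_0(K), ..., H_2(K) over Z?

H_0 = Z,  H_1 = Z,  H_2 = 0.

Fix the vertex order 0 < 1 < 2 < 3 < 4 and write every simplex with vertices in increasing order. Then dim K = 2 and the simplices of K are:

  0-simplices (5): [0], [1], [2], [3], [4]
  1-simplices (10): [0,1], [0,2], [0,3], [0,4], [1,2], [1,3], [1,4], [2,3], [2,4], [3,4]
  2-simplices (5): [0,1,2], [0,1,3], [0,2,4], [1,3,4], [2,3,4]

giving chain groups C_0 ≅ Z^5, C_1 ≅ Z^10, C_2 ≅ Z^5.

The boundary map ∂_1: C_1 → C_0 is given by ∂[p,q] = [q] − [p]. For instance
  ∂[0,4] = [4] − [0].
This gives a 5×10 integer matrix of rank 4; reducing to Smith normal form yields diagonal entries (1,1,1,1).

Boundary ∂_2: C_2 → C_1 sends each 2-simplex [p,q,r] to [q,r] − [p,r] + [p,q]. For instance
  ∂[0,2,4] = [2,4] − [0,4] + [0,2],
  ∂[1,3,4] = [3,4] − [1,4] + [1,3].
As a 10×5 matrix over Z this has rank 5, with invariant factors (1,1,1,1,1).

Now H_k = ker ∂_k / im ∂_{k+1}, so:

  H_0: rank C_0 − rank ∂_1 = 5 − 4 = 1, and the invariant factors of ∂_1 are all 1, so H_0 ≅ Z.
  H_1: rank ker ∂_1 − rank ∂_2 = (10 − 4) − 5 = 1, and the invariant factors of ∂_2 are all 1, so H_1 ≅ Z.
  H_2: rank ker ∂_2 − rank ∂_3 = (5 − 5) − 0 = 0, and there is no ∂_3, so H_2 ≅ 0.

(K is a triangulation of the Möbius band.)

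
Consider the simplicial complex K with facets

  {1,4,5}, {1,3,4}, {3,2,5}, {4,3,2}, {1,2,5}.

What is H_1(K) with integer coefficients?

H_1 ≅ Z.

Order the vertices as 1 < 2 < 3 < 4 < 5. Listing each simplex with vertices in this order, K has dimension 2 with simplices:

  0-simplices (5): [1], [2], [3], [4], [5]
  1-simplices (10): [1,2], [1,3], [1,4], [1,5], [2,3], [2,4], [2,5], [3,4], [3,5], [4,5]
  2-simplices (5): [1,2,5], [1,3,4], [1,4,5], [2,3,4], [2,3,5]

so the chain groups are C_0 ≅ Z^5, C_1 ≅ Z^10, C_2 ≅ Z^5.

The boundary map ∂_1: C_1 → C_0 is given by ∂[p,q] = [q] − [p].
The resulting 5×10 matrix has rank 4, and its Smith normal form has invariant factors (1,1,1,1).

∂_2: C_2 → C_1 acts by ∂[p,q,r] = [q,r] − [p,r] + [p,q]. For instance
  ∂[2,3,4] = [3,4] − [2,4] + [2,3],
  ∂[1,3,4] = [3,4] − [1,4] + [1,3].
The 10×5 boundary matrix has rank 5 and Smith normal form diag(1,1,1,1,1).

From H_k ≅ ker(∂_k) / im(∂_{k+1}) we obtain:

  H_1: rank ker ∂_1 − rank ∂_2 = (10 − 4) − 5 = 1, and the invariant factors of ∂_2 are all 1, so H_1 = Z.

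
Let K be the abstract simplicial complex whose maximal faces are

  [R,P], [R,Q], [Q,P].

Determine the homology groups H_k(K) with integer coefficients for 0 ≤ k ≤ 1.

H_0 = Z,  H_1 = Z.

Take the total order P < Q < R on the vertex set. Then K (dimension 1) consists of the simplices:

  0-simplices (3): P, Q, R
  1-simplices (3): PQ, PR, QR

giving chain groups C_0 ≅ Z^3, C_1 ≅ Z^3.

The boundary map ∂_1: C_1 → C_0 is given by ∂[p,q] = [q] − [p]. For instance
  ∂PR = R − P.
This gives a 3×3 integer matrix of rank 2; reducing to Smith normal form yields diagonal entries (1,1).

From H_k ≅ ker(∂_k) / im(∂_{k+1}) we obtain:

  H_0: rank C_0 − rank ∂_1 = 3 − 2 = 1, and the invariant factors of ∂_1 are all 1, so H_0 ≅ Z.
  H_1: rank ker ∂_1 − rank ∂_2 = (3 − 2) − 0 = 1, and there is no ∂_2, so H_1 ≅ Z.

(K is a triangulation of the circle S^1.)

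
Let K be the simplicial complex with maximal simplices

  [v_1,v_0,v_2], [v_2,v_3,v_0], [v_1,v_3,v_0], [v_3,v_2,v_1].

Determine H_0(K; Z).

H_0 = Z.

Take the total order v_0 < v_1 < v_2 < v_3 on the vertex set. Then K (dimension 2) consists of the simplices:

  0-simplices (4): [v_0], [v_1], [v_2], [v_3]
  1-simplices (6): [v_0,v_1], [v_0,v_2], [v_0,v_3], [v_1,v_2], [v_1,v_3], [v_2,v_3]
  2-simplices (4): [v_0,v_1,v_2], [v_0,v_1,v_3], [v_0,v_2,v_3], [v_1,v_2,v_3]

giving chain groups C_0 ≅ Z^4, C_1 ≅ Z^6, C_2 ≅ Z^4.

∂_1: C_1 → C_0 is given by ∂[p,q] = [q] − [p]. For instance
  ∂[v_2,v_3] = [v_3] − [v_2].
This gives a 4×6 integer matrix of rank 3; reducing to Smith normal form yields diagonal entries (1,1,1).

Boundary ∂_2: C_2 → C_1 sends each 2-simplex [p,q,r] to [q,r] − [p,r] + [p,q]. For instance
  ∂[v_0,v_2,v_3] = [v_2,v_3] − [v_0,v_3] + [v_0,v_2],
  ∂[v_0,v_1,v_3] = [v_1,v_3] − [v_0,v_3] + [v_0,v_1].
The resulting 6×4 matrix has rank 3, and its Smith normal form has invariant factors (1,1,1).

From H_k ≅ ker(∂_k) / im(∂_{k+1}) we obtain:

  H_0: rank C_0 − rank ∂_1 = 4 − 3 = 1, and the invariant factors of ∂_1 are all 1, so H_0 ≅ Z.

(K is a triangulation of the 2-sphere S^2.)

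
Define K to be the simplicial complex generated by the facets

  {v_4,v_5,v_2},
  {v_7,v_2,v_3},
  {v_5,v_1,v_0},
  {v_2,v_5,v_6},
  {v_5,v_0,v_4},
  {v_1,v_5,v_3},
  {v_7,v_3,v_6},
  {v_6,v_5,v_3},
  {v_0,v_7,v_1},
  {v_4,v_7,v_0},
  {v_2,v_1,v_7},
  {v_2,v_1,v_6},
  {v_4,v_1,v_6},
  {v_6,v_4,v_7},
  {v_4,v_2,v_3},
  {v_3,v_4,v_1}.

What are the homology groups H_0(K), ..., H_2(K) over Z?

We work with the vertex ordering v_0 < v_1 < v_2 < v_3 < v_4 < v_5 < v_6 < v_7. The simplices of K, each written with vertices in increasing order, are:

  0-simplices (8): [v_0], [v_1], [v_2], [v_3], [v_4], [v_5], [v_6], [v_7]
  1-simplices (24): (24 of them)
  2-simplices (16): (16 of them)

giving chain groups C_0 ≅ Z^8, C_1 ≅ Z^24, C_2 ≅ Z^16.

Boundary ∂_1: C_1 → C_0 maps an edge to its endpoints' difference, ∂[p,q] = q − p. For instance
  ∂[v_1,v_6] = [v_6] − [v_1].
As a 8×24 matrix over Z this has rank 7, with invariant factors (1,1,1,1,1,1,1).

Boundary ∂_2: C_2 → C_1 acts by ∂[p,q,r] = [q,r] − [p,r] + [p,q]. For instance
  ∂[v_0,v_1,v_5] = [v_1,v_5] − [v_0,v_5] + [v_0,v_1],
  ∂[v_1,v_2,v_6] = [v_2,v_6] − [v_1,v_6] + [v_1,v_2].
The 24×16 boundary matrix has rank 15 and Smith normal form diag(1,1,1,1,1,1,1,1,1,1,1,1,1,1,1).

Computing H_k = (kernel of ∂_k) / (image of ∂_{k+1}):

  H_0: rank C_0 − rank ∂_1 = 8 − 7 = 1, and the invariant factors of ∂_1 are all 1, so H_0 ≅ Z.
  H_1: rank ker ∂_1 − rank ∂_2 = (24 − 7) − 15 = 2, and the invariant factors of ∂_2 are all 1, so H_1 ≅ Z^2.
  H_2: rank ker ∂_2 − rank ∂_3 = (16 − 15) − 0 = 1, and there is no ∂_3, so H_2 ≅ Z.

H_0 = Z,  H_1 = Z^2,  H_2 = Z.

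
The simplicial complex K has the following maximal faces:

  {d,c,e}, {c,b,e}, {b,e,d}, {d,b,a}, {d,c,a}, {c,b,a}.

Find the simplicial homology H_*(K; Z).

Fix the vertex order a < b < c < d < e and write every simplex with vertices in increasing order. Then dim K = 2 and the simplices of K are:

  0-simplices (5): a, b, c, d, e
  1-simplices (9): ab, ac, ad, bc, bd, be, cd, ce, de
  2-simplices (6): abc, abd, acd, bce, bde, cde

Hence C_0 ≅ Z^5, C_1 ≅ Z^9, C_2 ≅ Z^6.

The boundary map ∂_1: C_1 → C_0 maps an edge to its endpoints' difference, ∂[p,q] = q − p. For instance
  ∂cd = d − c.
This gives a 5×9 integer matrix of rank 4; reducing to Smith normal form yields diagonal entries (1,1,1,1).

The boundary map ∂_2: C_2 → C_1 maps a triangle to the signed sum of its edges. For instance
  ∂cde = de − ce + cd,
  ∂abd = bd − ad + ab.
As a 9×6 matrix over Z this has rank 5, with invariant factors (1,1,1,1,1).

Now H_k = ker ∂_k / im ∂_{k+1}, so:

  H_0: rank C_0 − rank ∂_1 = 5 − 4 = 1, and the invariant factors of ∂_1 are all 1, so H_0 = Z.
  H_1: rank ker ∂_1 − rank ∂_2 = (9 − 4) − 5 = 0, and the invariant factors of ∂_2 are all 1, so H_1 = 0.
  H_2: rank ker ∂_2 − rank ∂_3 = (6 − 5) − 0 = 1, and there is no ∂_3, so H_2 = Z.

H_0 = Z,  H_1 = 0,  H_2 = Z.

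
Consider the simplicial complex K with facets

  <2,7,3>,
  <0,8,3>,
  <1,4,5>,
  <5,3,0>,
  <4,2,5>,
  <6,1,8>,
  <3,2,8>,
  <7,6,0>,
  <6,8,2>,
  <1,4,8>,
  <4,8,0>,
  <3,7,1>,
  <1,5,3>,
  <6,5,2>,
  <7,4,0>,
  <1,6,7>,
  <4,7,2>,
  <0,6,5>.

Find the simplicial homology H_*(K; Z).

H_0 = Z,  H_1 = Z^2,  H_2 = Z.

We work with the vertex ordering 0 < 1 < 2 < 3 < 4 < 5 < 6 < 7 < 8. The simplices of K, each written with vertices in increasing order, are:

  0-simplices (9): [0], [1], [2], [3], [4], [5], [6], [7], [8]
  1-simplices (27): (27 of them)
  2-simplices (18): [0,3,5], [0,3,8], [0,4,7], [0,4,8], [0,5,6], [0,6,7], [1,3,5], [1,3,7], [1,4,5], [1,4,8], [1,6,7], [1,6,8], [2,3,7], [2,3,8], [2,4,5], [2,4,7], [2,5,6], [2,6,8]

so the chain groups are C_0 ≅ Z^9, C_1 ≅ Z^27, C_2 ≅ Z^18.

∂_1: C_1 → C_0 is given by ∂[p,q] = [q] − [p].
The 9×27 boundary matrix has rank 8 and Smith normal form diag(1,1,1,1,1,1,1,1).

∂_2: C_2 → C_1 sends each 2-simplex [p,q,r] to [q,r] − [p,r] + [p,q]. For instance
  ∂[1,3,7] = [3,7] − [1,7] + [1,3],
  ∂[1,6,7] = [6,7] − [1,7] + [1,6].
As a 27×18 matrix over Z this has rank 17, with invariant factors (1,1,1,1,1,1,1,1,1,1,1,1,1,1,1,1,1).

Reading off H_k = ker ∂_k / im ∂_{k+1}:

  H_0: rank C_0 − rank ∂_1 = 9 − 8 = 1, and the invariant factors of ∂_1 are all 1, so H_0 ≅ Z.
  H_1: rank ker ∂_1 − rank ∂_2 = (27 − 8) − 17 = 2, and the invariant factors of ∂_2 are all 1, so H_1 ≅ Z^2.
  H_2: rank ker ∂_2 − rank ∂_3 = (18 − 17) − 0 = 1, and there is no ∂_3, so H_2 ≅ Z.

As a check, the Euler characteristic is 9 − 27 + 18 = 0, which agrees with 1 − 2 + 1 = 0.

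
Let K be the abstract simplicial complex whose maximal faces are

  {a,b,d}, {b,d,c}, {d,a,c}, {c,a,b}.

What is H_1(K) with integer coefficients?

H_1 = 0.

Fix the vertex order a < b < c < d and write every simplex with vertices in increasing order. Then dim K = 2 and the simplices of K are:

  0-simplices (4): a, b, c, d
  1-simplices (6): ab, ac, ad, bc, bd, cd
  2-simplices (4): abc, abd, acd, bcd

giving chain groups C_0 ≅ Z^4, C_1 ≅ Z^6, C_2 ≅ Z^4.

∂_1: C_1 → C_0 maps an edge to its endpoints' difference, ∂[p,q] = q − p. For instance
  ∂ab = b − a.
The 4×6 boundary matrix has rank 3 and Smith normal form diag(1,1,1).

∂_2: C_2 → C_1 acts by ∂[p,q,r] = [q,r] − [p,r] + [p,q]. For instance
  ∂abc = bc − ac + ab,
  ∂abd = bd − ad + ab.
The 6×4 boundary matrix has rank 3 and Smith normal form diag(1,1,1).

Reading off H_k = ker ∂_k / im ∂_{k+1}:

  H_1: rank ker ∂_1 − rank ∂_2 = (6 − 3) − 3 = 0, and the invariant factors of ∂_2 are all 1, so H_1 = 0.

(K is a triangulation of the 2-sphere S^2.)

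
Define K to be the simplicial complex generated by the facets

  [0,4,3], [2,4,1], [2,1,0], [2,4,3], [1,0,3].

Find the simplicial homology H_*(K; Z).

Fix the vertex order 0 < 1 < 2 < 3 < 4 and write every simplex with vertices in increasing order. Then dim K = 2 and the simplices of K are:

  0-simplices (5): [0], [1], [2], [3], [4]
  1-simplices (10): [0,1], [0,2], [0,3], [0,4], [1,2], [1,3], [1,4], [2,3], [2,4], [3,4]
  2-simplices (5): [0,1,2], [0,1,3], [0,3,4], [1,2,4], [2,3,4]

giving chain groups C_0 ≅ Z^5, C_1 ≅ Z^10, C_2 ≅ Z^5.

Boundary ∂_1: C_1 → C_0 maps an edge to its endpoints' difference, ∂[p,q] = q − p. For instance
  ∂[0,2] = [2] − [0].
The resulting 5×10 matrix has rank 4, and its Smith normal form has invariant factors (1,1,1,1).

Boundary ∂_2: C_2 → C_1 sends each 2-simplex [p,q,r] to [q,r] − [p,r] + [p,q]. For instance
  ∂[1,2,4] = [2,4] − [1,4] + [1,2],
  ∂[0,1,2] = [1,2] − [0,2] + [0,1].
The 10×5 boundary matrix has rank 5 and Smith normal form diag(1,1,1,1,1).

Now H_k = ker ∂_k / im ∂_{k+1}, so:

  H_0: rank C_0 − rank ∂_1 = 5 − 4 = 1, and the invariant factors of ∂_1 are all 1, so H_0 ≅ Z.
  H_1: rank ker ∂_1 − rank ∂_2 = (10 − 4) − 5 = 1, and the invariant factors of ∂_2 are all 1, so H_1 ≅ Z.
  H_2: rank ker ∂_2 − rank ∂_3 = (5 − 5) − 0 = 0, and there is no ∂_3, so H_2 ≅ 0.

(K is a triangulation of the Möbius band.)

H_0 = Z,  H_1 = Z,  H_2 = 0.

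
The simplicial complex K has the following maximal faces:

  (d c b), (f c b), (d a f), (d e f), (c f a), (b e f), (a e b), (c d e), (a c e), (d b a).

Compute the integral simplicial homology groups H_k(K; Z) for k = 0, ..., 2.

Fix the vertex order a < b < c < d < e < f and write every simplex with vertices in increasing order. Then dim K = 2 and the simplices of K are:

  0-simplices (6): a, b, c, d, e, f
  1-simplices (15): ab, ac, ad, ae, af, bc, bd, be, bf, cd, ce, cf, de, df, ef
  2-simplices (10): abd, abe, ace, acf, adf, bcd, bcf, bef, cde, def

so the chain groups are C_0 ≅ Z^6, C_1 ≅ Z^15, C_2 ≅ Z^10.

Boundary ∂_1: C_1 → C_0 maps an edge to its endpoints' difference, ∂[p,q] = q − p.
The 6×15 boundary matrix has rank 5 and Smith normal form diag(1,1,1,1,1).

Boundary ∂_2: C_2 → C_1 acts by ∂[p,q,r] = [q,r] − [p,r] + [p,q]. For instance
  ∂acf = cf − af + ac,
  ∂def = ef − df + de.
The 15×10 boundary matrix has rank 10 and Smith normal form diag(1,1,1,1,1,1,1,1,1,2).

Now H_k = ker ∂_k / im ∂_{k+1}, so:

  H_0: rank C_0 − rank ∂_1 = 6 − 5 = 1, and the invariant factors of ∂_1 are all 1, so H_0 ≅ Z.
  H_1: rank ker ∂_1 − rank ∂_2 = (15 − 5) − 10 = 0, and ∂_2 has invariant factor 2 > 1, so H_1 ≅ Z/2Z.
  H_2: rank ker ∂_2 − rank ∂_3 = (10 − 10) − 0 = 0, and there is no ∂_3, so H_2 ≅ 0.

As a check, the Euler characteristic is 6 − 15 + 10 = 1, which agrees with 1 − 0 + 0 = 1.
(K is a triangulation of the real projective plane RP^2.)

H_0 = Z,  H_1 = Z/2Z,  H_2 = 0.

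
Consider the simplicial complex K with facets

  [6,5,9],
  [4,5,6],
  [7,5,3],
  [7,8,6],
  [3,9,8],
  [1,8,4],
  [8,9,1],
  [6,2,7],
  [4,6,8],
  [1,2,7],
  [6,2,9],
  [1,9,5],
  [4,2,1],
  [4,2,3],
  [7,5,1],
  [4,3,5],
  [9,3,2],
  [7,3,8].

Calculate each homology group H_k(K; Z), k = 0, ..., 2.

H_0 = Z,  H_1 = Z^2,  H_2 = Z.

Order the vertices as 1 < 2 < 3 < 4 < 5 < 6 < 7 < 8 < 9. Listing each simplex with vertices in this order, K has dimension 2 with simplices:

  0-simplices (9): [1], [2], [3], [4], [5], [6], [7], [8], [9]
  1-simplices (27): (27 of them)
  2-simplices (18): [1,2,4], [1,2,7], [1,4,8], [1,5,7], [1,5,9], [1,8,9], [2,3,4], [2,3,9], [2,6,7], [2,6,9], [3,4,5], [3,5,7], [3,7,8], [3,8,9], [4,5,6], [4,6,8], [5,6,9], [6,7,8]

so the chain groups are C_0 ≅ Z^9, C_1 ≅ Z^27, C_2 ≅ Z^18.

The boundary map ∂_1: C_1 → C_0 sends each edge [p,q] (with p < q) to q − p.
As a 9×27 matrix over Z this has rank 8, with invariant factors (1,1,1,1,1,1,1,1).

∂_2: C_2 → C_1 acts by ∂[p,q,r] = [q,r] − [p,r] + [p,q]. For instance
  ∂[2,6,9] = [6,9] − [2,9] + [2,6],
  ∂[1,5,9] = [5,9] − [1,9] + [1,5].
This gives a 27×18 integer matrix of rank 17; reducing to Smith normal form yields diagonal entries (1,1,1,1,1,1,1,1,1,1,1,1,1,1,1,1,1).

Computing H_k = (kernel of ∂_k) / (image of ∂_{k+1}):

  H_0: rank C_0 − rank ∂_1 = 9 − 8 = 1, and the invariant factors of ∂_1 are all 1, so H_0 = Z.
  H_1: rank ker ∂_1 − rank ∂_2 = (27 − 8) − 17 = 2, and the invariant factors of ∂_2 are all 1, so H_1 = Z^2.
  H_2: rank ker ∂_2 − rank ∂_3 = (18 − 17) − 0 = 1, and there is no ∂_3, so H_2 = Z.

As a check, the Euler characteristic is 9 − 27 + 18 = 0, which agrees with 1 − 2 + 1 = 0.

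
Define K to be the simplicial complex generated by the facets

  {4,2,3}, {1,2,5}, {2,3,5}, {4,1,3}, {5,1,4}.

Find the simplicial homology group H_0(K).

H_0 = Z.

Fix the vertex order 1 < 2 < 3 < 4 < 5 and write every simplex with vertices in increasing order. Then dim K = 2 and the simplices of K are:

  0-simplices (5): [1], [2], [3], [4], [5]
  1-simplices (10): [1,2], [1,3], [1,4], [1,5], [2,3], [2,4], [2,5], [3,4], [3,5], [4,5]
  2-simplices (5): [1,2,5], [1,3,4], [1,4,5], [2,3,4], [2,3,5]

giving chain groups C_0 ≅ Z^5, C_1 ≅ Z^10, C_2 ≅ Z^5.

The boundary map ∂_1: C_1 → C_0 is given by ∂[p,q] = [q] − [p]. For instance
  ∂[2,3] = [3] − [2].
The 5×10 boundary matrix has rank 4 and Smith normal form diag(1,1,1,1).

∂_2: C_2 → C_1 acts by ∂[p,q,r] = [q,r] − [p,r] + [p,q]. For instance
  ∂[1,2,5] = [2,5] − [1,5] + [1,2],
  ∂[1,4,5] = [4,5] − [1,5] + [1,4].
As a 10×5 matrix over Z this has rank 5, with invariant factors (1,1,1,1,1).

Now H_k = ker ∂_k / im ∂_{k+1}, so:

  H_0: rank C_0 − rank ∂_1 = 5 − 4 = 1, and the invariant factors of ∂_1 are all 1, so H_0 = Z.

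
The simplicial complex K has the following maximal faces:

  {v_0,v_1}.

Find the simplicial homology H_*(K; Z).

H_0 ≅ Z,  H_1 = 0.

Order the vertices as v_0 < v_1. Listing each simplex with vertices in this order, K has dimension 1 with simplices:

  0-simplices (2): [v_0], [v_1]
  1-simplices (1): [v_0,v_1]

giving chain groups C_0 ≅ Z^2, C_1 ≅ Z^1.

∂_1: C_1 → C_0 sends each edge [p,q] (with p < q) to q − p.
This gives a 2×1 integer matrix of rank 1; reducing to Smith normal form yields diagonal entries (1).

Reading off H_k = ker ∂_k / im ∂_{k+1}:

  H_0: rank C_0 − rank ∂_1 = 2 − 1 = 1, and the invariant factors of ∂_1 are all 1, so H_0 ≅ Z.
  H_1: rank ker ∂_1 − rank ∂_2 = (1 − 1) − 0 = 0, and there is no ∂_2, so H_1 ≅ 0.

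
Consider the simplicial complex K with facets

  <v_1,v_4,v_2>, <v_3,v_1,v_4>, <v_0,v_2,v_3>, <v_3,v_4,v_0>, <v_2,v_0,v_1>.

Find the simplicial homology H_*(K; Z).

We work with the vertex ordering v_0 < v_1 < v_2 < v_3 < v_4. The simplices of K, each written with vertices in increasing order, are:

  0-simplices (5): [v_0], [v_1], [v_2], [v_3], [v_4]
  1-simplices (10): [v_0,v_1], [v_0,v_2], [v_0,v_3], [v_0,v_4], [v_1,v_2], [v_1,v_3], [v_1,v_4], [v_2,v_3], [v_2,v_4], [v_3,v_4]
  2-simplices (5): [v_0,v_1,v_2], [v_0,v_2,v_3], [v_0,v_3,v_4], [v_1,v_2,v_4], [v_1,v_3,v_4]

giving chain groups C_0 ≅ Z^5, C_1 ≅ Z^10, C_2 ≅ Z^5.

Boundary ∂_1: C_1 → C_0 is given by ∂[p,q] = [q] − [p].
The 5×10 boundary matrix has rank 4 and Smith normal form diag(1,1,1,1).

∂_2: C_2 → C_1 acts by ∂[p,q,r] = [q,r] − [p,r] + [p,q]. For instance
  ∂[v_0,v_2,v_3] = [v_2,v_3] − [v_0,v_3] + [v_0,v_2],
  ∂[v_1,v_3,v_4] = [v_3,v_4] − [v_1,v_4] + [v_1,v_3].
The 10×5 boundary matrix has rank 5 and Smith normal form diag(1,1,1,1,1).

Now H_k = ker ∂_k / im ∂_{k+1}, so:

  H_0: rank C_0 − rank ∂_1 = 5 − 4 = 1, and the invariant factors of ∂_1 are all 1, so H_0 ≅ Z.
  H_1: rank ker ∂_1 − rank ∂_2 = (10 − 4) − 5 = 1, and the invariant factors of ∂_2 are all 1, so H_1 ≅ Z.
  H_2: rank ker ∂_2 − rank ∂_3 = (5 − 5) − 0 = 0, and there is no ∂_3, so H_2 ≅ 0.

As a check, the Euler characteristic is 5 − 10 + 5 = 0, which agrees with 1 − 1 + 0 = 0.

H_0 ≅ Z,  H_1 ≅ Z,  H_2 = 0.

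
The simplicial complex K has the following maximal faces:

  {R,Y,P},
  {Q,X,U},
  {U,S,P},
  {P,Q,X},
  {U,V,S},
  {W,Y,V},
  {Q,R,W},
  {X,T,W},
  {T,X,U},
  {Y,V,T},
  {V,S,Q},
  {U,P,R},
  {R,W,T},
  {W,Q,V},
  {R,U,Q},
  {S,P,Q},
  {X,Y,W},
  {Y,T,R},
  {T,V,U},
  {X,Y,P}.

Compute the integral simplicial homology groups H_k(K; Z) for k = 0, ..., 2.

H_0 ≅ Z,  H_1 ≅ Z ⊕ Z/2Z,  H_2 = 0.

K has 10 vertices, 30 edges, 20 triangles.
rank ∂_0 = 0, rank ∂_1 = 9 ⇒ b_0 = 10 − 0 − 9 = 1; all invariant factors of ∂_1 are 1 so no torsion. So H_0 ≅ Z.
rank ∂_1 = 9, rank ∂_2 = 20 ⇒ b_1 = 30 − 9 − 20 = 1; ∂_2 has invariant factor(s) [2] giving torsion. So H_1 ≅ Z ⊕ Z/2Z.
rank ∂_2 = 20, rank ∂_3 = 0 ⇒ b_2 = 20 − 20 − 0 = 0. So H_2 ≅ 0.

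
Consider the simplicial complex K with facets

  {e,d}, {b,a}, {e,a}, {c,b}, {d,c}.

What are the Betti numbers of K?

b_0 = 1, b_1 = 1.

Fix the vertex order a < b < c < d < e and write every simplex with vertices in increasing order. Then dim K = 1 and the simplices of K are:

  0-simplices (5): a, b, c, d, e
  1-simplices (5): ab, ae, bc, cd, de

so the chain groups are C_0 ≅ Z^5, C_1 ≅ Z^5.

The boundary map ∂_1: C_1 → C_0 is given by ∂[p,q] = [q] − [p].
The 5×5 boundary matrix has rank 4 and Smith normal form diag(1,1,1,1).

Reading off H_k = ker ∂_k / im ∂_{k+1}:

  H_0: rank C_0 − rank ∂_1 = 5 − 4 = 1, and the invariant factors of ∂_1 are all 1, so H_0 ≅ Z.
  H_1: rank ker ∂_1 − rank ∂_2 = (5 − 4) − 0 = 1, and there is no ∂_2, so H_1 ≅ Z.

(K is a triangulation of the circle S^1.)

Hence the Betti numbers are b_0 = 1, b_1 = 1.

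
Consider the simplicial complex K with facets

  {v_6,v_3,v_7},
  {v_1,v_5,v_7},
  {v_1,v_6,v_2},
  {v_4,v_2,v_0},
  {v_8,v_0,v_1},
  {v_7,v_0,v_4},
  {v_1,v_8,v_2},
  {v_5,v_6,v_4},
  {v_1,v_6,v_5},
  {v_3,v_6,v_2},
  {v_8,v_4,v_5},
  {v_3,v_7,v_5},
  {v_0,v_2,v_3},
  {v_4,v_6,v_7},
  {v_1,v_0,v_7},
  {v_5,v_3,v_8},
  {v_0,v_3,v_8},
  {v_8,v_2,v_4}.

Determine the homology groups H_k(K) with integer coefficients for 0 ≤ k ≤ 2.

Fix the vertex order v_0 < v_1 < v_2 < v_3 < v_4 < v_5 < v_6 < v_7 < v_8 and write every simplex with vertices in increasing order. Then dim K = 2 and the simplices of K are:

  0-simplices (9): [v_0], [v_1], [v_2], [v_3], [v_4], [v_5], [v_6], [v_7], [v_8]
  1-simplices (27): (27 of them)
  2-simplices (18): (18 of them)

giving chain groups C_0 ≅ Z^9, C_1 ≅ Z^27, C_2 ≅ Z^18.

Boundary ∂_1: C_1 → C_0 is given by ∂[p,q] = [q] − [p].
The resulting 9×27 matrix has rank 8, and its Smith normal form has invariant factors (1,1,1,1,1,1,1,1).

Boundary ∂_2: C_2 → C_1 sends each 2-simplex [p,q,r] to [q,r] − [p,r] + [p,q]. For instance
  ∂[v_0,v_1,v_8] = [v_1,v_8] − [v_0,v_8] + [v_0,v_1],
  ∂[v_3,v_5,v_8] = [v_5,v_8] − [v_3,v_8] + [v_3,v_5].
The 27×18 boundary matrix has rank 18 and Smith normal form diag(1,1,1,1,1,1,1,1,1,1,1,1,1,1,1,1,1,2).

Computing H_k = (kernel of ∂_k) / (image of ∂_{k+1}):

  H_0: rank C_0 − rank ∂_1 = 9 − 8 = 1, and the invariant factors of ∂_1 are all 1, so H_0 ≅ Z.
  H_1: rank ker ∂_1 − rank ∂_2 = (27 − 8) − 18 = 1, and ∂_2 has invariant factor 2 > 1, so H_1 ≅ Z ⊕ Z_2.
  H_2: rank ker ∂_2 − rank ∂_3 = (18 − 18) − 0 = 0, and there is no ∂_3, so H_2 ≅ 0.

As a check, the Euler characteristic is 9 − 27 + 18 = 0, which agrees with 1 − 1 + 0 = 0.

H_0 ≅ Z,  H_1 ≅ Z ⊕ Z_2,  H_2 = 0.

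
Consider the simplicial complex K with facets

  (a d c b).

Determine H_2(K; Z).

Order the vertices as a < b < c < d. Listing each simplex with vertices in this order, K has dimension 3 with simplices:

  0-simplices (4): a, b, c, d
  1-simplices (6): ab, ac, ad, bc, bd, cd
  2-simplices (4): abc, abd, acd, bcd
  3-simplices (1): abcd

giving chain groups C_0 ≅ Z^4, C_1 ≅ Z^6, C_2 ≅ Z^4, C_3 ≅ Z^1.

∂_1: C_1 → C_0 is given by ∂[p,q] = [q] − [p]. For instance
  ∂ad = d − a.
The resulting 4×6 matrix has rank 3, and its Smith normal form has invariant factors (1,1,1).

The boundary map ∂_2: C_2 → C_1 sends each 2-simplex [p,q,r] to [q,r] − [p,r] + [p,q]. For instance
  ∂bcd = cd − bd + bc,
  ∂acd = cd − ad + ac.
As a 6×4 matrix over Z this has rank 3, with invariant factors (1,1,1).

The boundary map ∂_3: C_3 → C_2 sends each 3-simplex σ to the alternating sum Σ_i (−1)^i (σ with its i-th vertex removed). For instance
  ∂abcd = bcd − acd + abd − abc.
The 4×1 boundary matrix has rank 1 and Smith normal form diag(1).

Computing H_k = (kernel of ∂_k) / (image of ∂_{k+1}):

  H_2: rank ker ∂_2 − rank ∂_3 = (4 − 3) − 1 = 0, and the invariant factors of ∂_3 are all 1, so H_2 ≅ 0.

H_2 ≅ 0.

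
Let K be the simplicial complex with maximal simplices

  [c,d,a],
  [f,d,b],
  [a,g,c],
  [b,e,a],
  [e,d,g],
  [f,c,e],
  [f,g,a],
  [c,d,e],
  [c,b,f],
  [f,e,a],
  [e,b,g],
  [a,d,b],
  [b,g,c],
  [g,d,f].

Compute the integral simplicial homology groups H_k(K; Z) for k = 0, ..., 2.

Fix the vertex order a < b < c < d < e < f < g and write every simplex with vertices in increasing order. Then dim K = 2 and the simplices of K are:

  0-simplices (7): a, b, c, d, e, f, g
  1-simplices (21): ab, ac, ad, ae, af, ag, bc, bd, be, bf, bg, cd, ce, cf, cg, de, df, dg, ef, eg, fg
  2-simplices (14): abd, abe, acd, acg, aef, afg, bcf, bcg, bdf, beg, cde, cef, deg, dfg

giving chain groups C_0 ≅ Z^7, C_1 ≅ Z^21, C_2 ≅ Z^14.

∂_1: C_1 → C_0 maps an edge to its endpoints' difference, ∂[p,q] = q − p.
This gives a 7×21 integer matrix of rank 6; reducing to Smith normal form yields diagonal entries (1,1,1,1,1,1).

∂_2: C_2 → C_1 acts by ∂[p,q,r] = [q,r] − [p,r] + [p,q]. For instance
  ∂bdf = df − bf + bd,
  ∂abd = bd − ad + ab.
The resulting 21×14 matrix has rank 13, and its Smith normal form has invariant factors (1,1,1,1,1,1,1,1,1,1,1,1,1).

Reading off H_k = ker ∂_k / im ∂_{k+1}:

  H_0: rank C_0 − rank ∂_1 = 7 − 6 = 1, and the invariant factors of ∂_1 are all 1, so H_0 = Z.
  H_1: rank ker ∂_1 − rank ∂_2 = (21 − 6) − 13 = 2, and the invariant factors of ∂_2 are all 1, so H_1 = Z^2.
  H_2: rank ker ∂_2 − rank ∂_3 = (14 − 13) − 0 = 1, and there is no ∂_3, so H_2 = Z.

H_0 = Z,  H_1 = Z^2,  H_2 = Z.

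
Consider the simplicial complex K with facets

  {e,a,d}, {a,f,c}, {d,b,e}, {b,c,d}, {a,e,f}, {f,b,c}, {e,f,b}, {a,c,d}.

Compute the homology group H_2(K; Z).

Order the vertices as a < b < c < d < e < f. Listing each simplex with vertices in this order, K has dimension 2 with simplices:

  0-simplices (6): a, b, c, d, e, f
  1-simplices (12): ac, ad, ae, af, bc, bd, be, bf, cd, cf, de, ef
  2-simplices (8): acd, acf, ade, aef, bcd, bcf, bde, bef

so the chain groups are C_0 ≅ Z^6, C_1 ≅ Z^12, C_2 ≅ Z^8.

∂_1: C_1 → C_0 sends each edge [p,q] (with p < q) to q − p. For instance
  ∂bc = c − b.
The resulting 6×12 matrix has rank 5, and its Smith normal form has invariant factors (1,1,1,1,1).

∂_2: C_2 → C_1 maps a triangle to the signed sum of its edges. For instance
  ∂bde = de − be + bd,
  ∂aef = ef − af + ae.
The resulting 12×8 matrix has rank 7, and its Smith normal form has invariant factors (1,1,1,1,1,1,1).

From H_k ≅ ker(∂_k) / im(∂_{k+1}) we obtain:

  H_2: rank ker ∂_2 − rank ∂_3 = (8 − 7) − 0 = 1, and there is no ∂_3, so H_2 = Z.

H_2 = Z.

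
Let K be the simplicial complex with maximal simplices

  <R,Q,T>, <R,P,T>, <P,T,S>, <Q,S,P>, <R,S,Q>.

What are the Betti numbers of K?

b_0 = 1, b_1 = 1, b_2 = 0.

We work with the vertex ordering P < Q < R < S < T. The simplices of K, each written with vertices in increasing order, are:

  0-simplices (5): P, Q, R, S, T
  1-simplices (10): PQ, PR, PS, PT, QR, QS, QT, RS, RT, ST
  2-simplices (5): PQS, PRT, PST, QRS, QRT

giving chain groups C_0 ≅ Z^5, C_1 ≅ Z^10, C_2 ≅ Z^5.

∂_1: C_1 → C_0 maps an edge to its endpoints' difference, ∂[p,q] = q − p.
As a 5×10 matrix over Z this has rank 4, with invariant factors (1,1,1,1).

The boundary map ∂_2: C_2 → C_1 acts by ∂[p,q,r] = [q,r] − [p,r] + [p,q]. For instance
  ∂PQS = QS − PS + PQ,
  ∂QRS = RS − QS + QR.
As a 10×5 matrix over Z this has rank 5, with invariant factors (1,1,1,1,1).

From H_k ≅ ker(∂_k) / im(∂_{k+1}) we obtain:

  H_0: rank C_0 − rank ∂_1 = 5 − 4 = 1, and the invariant factors of ∂_1 are all 1, so H_0 = Z.
  H_1: rank ker ∂_1 − rank ∂_2 = (10 − 4) − 5 = 1, and the invariant factors of ∂_2 are all 1, so H_1 = Z.
  H_2: rank ker ∂_2 − rank ∂_3 = (5 − 5) − 0 = 0, and there is no ∂_3, so H_2 = 0.

(K is a triangulation of the Möbius band.)

Hence the Betti numbers are b_0 = 1, b_1 = 1, b_2 = 0.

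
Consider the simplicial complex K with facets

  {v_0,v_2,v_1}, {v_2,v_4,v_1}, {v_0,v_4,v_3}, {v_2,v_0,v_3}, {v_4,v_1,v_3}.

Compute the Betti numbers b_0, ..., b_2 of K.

b_0 = 1, b_1 = 1, b_2 = 0.

We work with the vertex ordering v_0 < v_1 < v_2 < v_3 < v_4. The simplices of K, each written with vertices in increasing order, are:

  0-simplices (5): [v_0], [v_1], [v_2], [v_3], [v_4]
  1-simplices (10): [v_0,v_1], [v_0,v_2], [v_0,v_3], [v_0,v_4], [v_1,v_2], [v_1,v_3], [v_1,v_4], [v_2,v_3], [v_2,v_4], [v_3,v_4]
  2-simplices (5): [v_0,v_1,v_2], [v_0,v_2,v_3], [v_0,v_3,v_4], [v_1,v_2,v_4], [v_1,v_3,v_4]

giving chain groups C_0 ≅ Z^5, C_1 ≅ Z^10, C_2 ≅ Z^5.

Boundary ∂_1: C_1 → C_0 sends each edge [p,q] (with p < q) to q − p.
This gives a 5×10 integer matrix of rank 4; reducing to Smith normal form yields diagonal entries (1,1,1,1).

The boundary map ∂_2: C_2 → C_1 acts by ∂[p,q,r] = [q,r] − [p,r] + [p,q]. For instance
  ∂[v_1,v_2,v_4] = [v_2,v_4] − [v_1,v_4] + [v_1,v_2],
  ∂[v_0,v_3,v_4] = [v_3,v_4] − [v_0,v_4] + [v_0,v_3].
This gives a 10×5 integer matrix of rank 5; reducing to Smith normal form yields diagonal entries (1,1,1,1,1).

Reading off H_k = ker ∂_k / im ∂_{k+1}:

  H_0: rank C_0 − rank ∂_1 = 5 − 4 = 1, and the invariant factors of ∂_1 are all 1, so H_0 ≅ Z.
  H_1: rank ker ∂_1 − rank ∂_2 = (10 − 4) − 5 = 1, and the invariant factors of ∂_2 are all 1, so H_1 ≅ Z.
  H_2: rank ker ∂_2 − rank ∂_3 = (5 − 5) − 0 = 0, and there is no ∂_3, so H_2 ≅ 0.

(K is a triangulation of the Möbius band.)

Hence the Betti numbers are b_0 = 1, b_1 = 1, b_2 = 0.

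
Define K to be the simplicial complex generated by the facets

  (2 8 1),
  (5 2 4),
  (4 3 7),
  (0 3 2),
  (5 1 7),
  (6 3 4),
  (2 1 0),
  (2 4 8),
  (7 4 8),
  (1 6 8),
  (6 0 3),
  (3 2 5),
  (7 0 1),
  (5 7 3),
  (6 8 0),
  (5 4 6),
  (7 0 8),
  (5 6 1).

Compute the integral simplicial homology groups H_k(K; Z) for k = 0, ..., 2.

Order the vertices as 0 < 1 < 2 < 3 < 4 < 5 < 6 < 7 < 8. Listing each simplex with vertices in this order, K has dimension 2 with simplices:

  0-simplices (9): [0], [1], [2], [3], [4], [5], [6], [7], [8]
  1-simplices (27): (27 of them)
  2-simplices (18): [0,1,2], [0,1,7], [0,2,3], [0,3,6], [0,6,8], [0,7,8], [1,2,8], [1,5,6], [1,5,7], [1,6,8], [2,3,5], [2,4,5], [2,4,8], [3,4,6], [3,4,7], [3,5,7], [4,5,6], [4,7,8]

giving chain groups C_0 ≅ Z^9, C_1 ≅ Z^27, C_2 ≅ Z^18.

∂_1: C_1 → C_0 maps an edge to its endpoints' difference, ∂[p,q] = q − p.
The resulting 9×27 matrix has rank 8, and its Smith normal form has invariant factors (1,1,1,1,1,1,1,1).

Boundary ∂_2: C_2 → C_1 acts by ∂[p,q,r] = [q,r] − [p,r] + [p,q]. For instance
  ∂[1,2,8] = [2,8] − [1,8] + [1,2],
  ∂[2,4,8] = [4,8] − [2,8] + [2,4].
The 27×18 boundary matrix has rank 18 and Smith normal form diag(1,1,1,1,1,1,1,1,1,1,1,1,1,1,1,1,1,2).

Now H_k = ker ∂_k / im ∂_{k+1}, so:

  H_0: rank C_0 − rank ∂_1 = 9 − 8 = 1, and the invariant factors of ∂_1 are all 1, so H_0 ≅ Z.
  H_1: rank ker ∂_1 − rank ∂_2 = (27 − 8) − 18 = 1, and ∂_2 has invariant factor 2 > 1, so H_1 ≅ Z ⊕ Z/2.
  H_2: rank ker ∂_2 − rank ∂_3 = (18 − 18) − 0 = 0, and there is no ∂_3, so H_2 ≅ 0.

As a check, the Euler characteristic is 9 − 27 + 18 = 0, which agrees with 1 − 1 + 0 = 0.

H_0 ≅ Z,  H_1 ≅ Z ⊕ Z/2,  H_2 = 0.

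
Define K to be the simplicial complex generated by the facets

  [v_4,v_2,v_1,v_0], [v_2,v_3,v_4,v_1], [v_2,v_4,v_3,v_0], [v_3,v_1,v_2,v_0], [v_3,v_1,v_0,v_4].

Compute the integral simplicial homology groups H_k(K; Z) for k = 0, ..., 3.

We work with the vertex ordering v_0 < v_1 < v_2 < v_3 < v_4. The simplices of K, each written with vertices in increasing order, are:

  0-simplices (5): [v_0], [v_1], [v_2], [v_3], [v_4]
  1-simplices (10): [v_0,v_1], [v_0,v_2], [v_0,v_3], [v_0,v_4], [v_1,v_2], [v_1,v_3], [v_1,v_4], [v_2,v_3], [v_2,v_4], [v_3,v_4]
  2-simplices (10): [v_0,v_1,v_2], [v_0,v_1,v_3], [v_0,v_1,v_4], [v_0,v_2,v_3], [v_0,v_2,v_4], [v_0,v_3,v_4], [v_1,v_2,v_3], [v_1,v_2,v_4], [v_1,v_3,v_4], [v_2,v_3,v_4]
  3-simplices (5): [v_0,v_1,v_2,v_3], [v_0,v_1,v_2,v_4], [v_0,v_1,v_3,v_4], [v_0,v_2,v_3,v_4], [v_1,v_2,v_3,v_4]

so the chain groups are C_0 ≅ Z^5, C_1 ≅ Z^10, C_2 ≅ Z^10, C_3 ≅ Z^5.

Boundary ∂_1: C_1 → C_0 is given by ∂[p,q] = [q] − [p].
As a 5×10 matrix over Z this has rank 4, with invariant factors (1,1,1,1).

The boundary map ∂_2: C_2 → C_1 acts by ∂[p,q,r] = [q,r] − [p,r] + [p,q]. For instance
  ∂[v_0,v_2,v_4] = [v_2,v_4] − [v_0,v_4] + [v_0,v_2],
  ∂[v_2,v_3,v_4] = [v_3,v_4] − [v_2,v_4] + [v_2,v_3].
The 10×10 boundary matrix has rank 6 and Smith normal form diag(1,1,1,1,1,1).

Boundary ∂_3: C_3 → C_2 sends each 3-simplex σ to the alternating sum Σ_i (−1)^i (σ with its i-th vertex removed). For instance
  ∂[v_0,v_1,v_3,v_4] = [v_1,v_3,v_4] − [v_0,v_3,v_4] + [v_0,v_1,v_4] − [v_0,v_1,v_3],
  ∂[v_0,v_1,v_2,v_3] = [v_1,v_2,v_3] − [v_0,v_2,v_3] + [v_0,v_1,v_3] − [v_0,v_1,v_2].
The 10×5 boundary matrix has rank 4 and Smith normal form diag(1,1,1,1).

Reading off H_k = ker ∂_k / im ∂_{k+1}:

  H_0: rank C_0 − rank ∂_1 = 5 − 4 = 1, and the invariant factors of ∂_1 are all 1, so H_0 = Z.
  H_1: rank ker ∂_1 − rank ∂_2 = (10 − 4) − 6 = 0, and the invariant factors of ∂_2 are all 1, so H_1 = 0.
  H_2: rank ker ∂_2 − rank ∂_3 = (10 − 6) − 4 = 0, and the invariant factors of ∂_3 are all 1, so H_2 = 0.
  H_3: rank ker ∂_3 − rank ∂_4 = (5 − 4) − 0 = 1, and there is no ∂_4, so H_3 = Z.

As a check, the Euler characteristic is 5 − 10 + 10 − 5 = 0, which agrees with 1 − 0 + 0 − 1 = 0.

H_0 = Z,  H_1 = 0,  H_2 = 0,  H_3 = Z.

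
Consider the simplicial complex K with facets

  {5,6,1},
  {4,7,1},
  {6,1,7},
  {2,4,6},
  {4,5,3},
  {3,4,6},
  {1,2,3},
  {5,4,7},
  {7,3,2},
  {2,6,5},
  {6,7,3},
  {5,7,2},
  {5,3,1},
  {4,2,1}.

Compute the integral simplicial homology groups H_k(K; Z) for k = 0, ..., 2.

H_0 = Z,  H_1 = Z^2,  H_2 = Z.

Take the total order 1 < 2 < 3 < 4 < 5 < 6 < 7 on the vertex set. Then K (dimension 2) consists of the simplices:

  0-simplices (7): [1], [2], [3], [4], [5], [6], [7]
  1-simplices (21): [1,2], [1,3], [1,4], [1,5], [1,6], [1,7], [2,3], [2,4], [2,5], [2,6], [2,7], [3,4], [3,5], [3,6], [3,7], [4,5], [4,6], [4,7], [5,6], [5,7], [6,7]
  2-simplices (14): [1,2,3], [1,2,4], [1,3,5], [1,4,7], [1,5,6], [1,6,7], [2,3,7], [2,4,6], [2,5,6], [2,5,7], [3,4,5], [3,4,6], [3,6,7], [4,5,7]

so the chain groups are C_0 ≅ Z^7, C_1 ≅ Z^21, C_2 ≅ Z^14.

The boundary map ∂_1: C_1 → C_0 sends each edge [p,q] (with p < q) to q − p. For instance
  ∂[1,4] = [4] − [1].
The resulting 7×21 matrix has rank 6, and its Smith normal form has invariant factors (1,1,1,1,1,1).

The boundary map ∂_2: C_2 → C_1 maps a triangle to the signed sum of its edges. For instance
  ∂[4,5,7] = [5,7] − [4,7] + [4,5],
  ∂[2,5,7] = [5,7] − [2,7] + [2,5].
The resulting 21×14 matrix has rank 13, and its Smith normal form has invariant factors (1,1,1,1,1,1,1,1,1,1,1,1,1).

Computing H_k = (kernel of ∂_k) / (image of ∂_{k+1}):

  H_0: rank C_0 − rank ∂_1 = 7 − 6 = 1, and the invariant factors of ∂_1 are all 1, so H_0 ≅ Z.
  H_1: rank ker ∂_1 − rank ∂_2 = (21 − 6) − 13 = 2, and the invariant factors of ∂_2 are all 1, so H_1 ≅ Z^2.
  H_2: rank ker ∂_2 − rank ∂_3 = (14 − 13) − 0 = 1, and there is no ∂_3, so H_2 ≅ Z.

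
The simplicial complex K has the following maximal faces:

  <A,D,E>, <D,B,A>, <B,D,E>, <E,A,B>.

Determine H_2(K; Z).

Take the total order A < B < D < E on the vertex set. Then K (dimension 2) consists of the simplices:

  0-simplices (4): A, B, D, E
  1-simplices (6): AB, AD, AE, BD, BE, DE
  2-simplices (4): ABD, ABE, ADE, BDE

giving chain groups C_0 ≅ Z^4, C_1 ≅ Z^6, C_2 ≅ Z^4.

The boundary map ∂_1: C_1 → C_0 is given by ∂[p,q] = [q] − [p].
The 4×6 boundary matrix has rank 3 and Smith normal form diag(1,1,1).

The boundary map ∂_2: C_2 → C_1 acts by ∂[p,q,r] = [q,r] − [p,r] + [p,q]. For instance
  ∂ADE = DE − AE + AD,
  ∂ABD = BD − AD + AB.
The 6×4 boundary matrix has rank 3 and Smith normal form diag(1,1,1).

Now H_k = ker ∂_k / im ∂_{k+1}, so:

  H_2: rank ker ∂_2 − rank ∂_3 = (4 − 3) − 0 = 1, and there is no ∂_3, so H_2 ≅ Z.

(K is a triangulation of the 2-sphere S^2.)

H_2 = Z.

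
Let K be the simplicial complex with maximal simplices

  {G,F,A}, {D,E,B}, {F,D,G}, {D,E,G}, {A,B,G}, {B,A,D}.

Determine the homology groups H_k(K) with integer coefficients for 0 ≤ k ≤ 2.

Take the total order A < B < D < E < F < G on the vertex set. Then K (dimension 2) consists of the simplices:

  0-simplices (6): A, B, D, E, F, G
  1-simplices (12): AB, AD, AF, AG, BD, BE, BG, DE, DF, DG, EG, FG
  2-simplices (6): ABD, ABG, AFG, BDE, DEG, DFG

so the chain groups are C_0 ≅ Z^6, C_1 ≅ Z^12, C_2 ≅ Z^6.

Boundary ∂_1: C_1 → C_0 is given by ∂[p,q] = [q] − [p]. For instance
  ∂DF = F − D.
As a 6×12 matrix over Z this has rank 5, with invariant factors (1,1,1,1,1).

The boundary map ∂_2: C_2 → C_1 sends each 2-simplex [p,q,r] to [q,r] − [p,r] + [p,q]. For instance
  ∂DEG = EG − DG + DE,
  ∂AFG = FG − AG + AF.
The resulting 12×6 matrix has rank 6, and its Smith normal form has invariant factors (1,1,1,1,1,1).

Computing H_k = (kernel of ∂_k) / (image of ∂_{k+1}):

  H_0: rank C_0 − rank ∂_1 = 6 − 5 = 1, and the invariant factors of ∂_1 are all 1, so H_0 = Z.
  H_1: rank ker ∂_1 − rank ∂_2 = (12 − 5) − 6 = 1, and the invariant factors of ∂_2 are all 1, so H_1 = Z.
  H_2: rank ker ∂_2 − rank ∂_3 = (6 − 6) − 0 = 0, and there is no ∂_3, so H_2 = 0.

(K is a triangulation of the cylinder S^1 x I.)

H_0 = Z,  H_1 = Z,  H_2 = 0.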